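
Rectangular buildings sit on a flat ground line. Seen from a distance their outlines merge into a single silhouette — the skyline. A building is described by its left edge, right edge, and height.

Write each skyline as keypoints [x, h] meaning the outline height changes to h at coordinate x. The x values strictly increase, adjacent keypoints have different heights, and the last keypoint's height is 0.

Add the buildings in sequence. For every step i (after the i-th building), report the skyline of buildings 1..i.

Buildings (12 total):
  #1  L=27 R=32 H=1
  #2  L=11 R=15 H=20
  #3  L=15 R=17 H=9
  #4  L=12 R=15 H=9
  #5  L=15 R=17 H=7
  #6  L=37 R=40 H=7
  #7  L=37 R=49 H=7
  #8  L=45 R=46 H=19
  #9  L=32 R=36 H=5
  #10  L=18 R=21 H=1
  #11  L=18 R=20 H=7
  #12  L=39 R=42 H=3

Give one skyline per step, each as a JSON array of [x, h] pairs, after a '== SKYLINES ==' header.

== SKYLINES ==
[[27,1],[32,0]]
[[11,20],[15,0],[27,1],[32,0]]
[[11,20],[15,9],[17,0],[27,1],[32,0]]
[[11,20],[15,9],[17,0],[27,1],[32,0]]
[[11,20],[15,9],[17,0],[27,1],[32,0]]
[[11,20],[15,9],[17,0],[27,1],[32,0],[37,7],[40,0]]
[[11,20],[15,9],[17,0],[27,1],[32,0],[37,7],[49,0]]
[[11,20],[15,9],[17,0],[27,1],[32,0],[37,7],[45,19],[46,7],[49,0]]
[[11,20],[15,9],[17,0],[27,1],[32,5],[36,0],[37,7],[45,19],[46,7],[49,0]]
[[11,20],[15,9],[17,0],[18,1],[21,0],[27,1],[32,5],[36,0],[37,7],[45,19],[46,7],[49,0]]
[[11,20],[15,9],[17,0],[18,7],[20,1],[21,0],[27,1],[32,5],[36,0],[37,7],[45,19],[46,7],[49,0]]
[[11,20],[15,9],[17,0],[18,7],[20,1],[21,0],[27,1],[32,5],[36,0],[37,7],[45,19],[46,7],[49,0]]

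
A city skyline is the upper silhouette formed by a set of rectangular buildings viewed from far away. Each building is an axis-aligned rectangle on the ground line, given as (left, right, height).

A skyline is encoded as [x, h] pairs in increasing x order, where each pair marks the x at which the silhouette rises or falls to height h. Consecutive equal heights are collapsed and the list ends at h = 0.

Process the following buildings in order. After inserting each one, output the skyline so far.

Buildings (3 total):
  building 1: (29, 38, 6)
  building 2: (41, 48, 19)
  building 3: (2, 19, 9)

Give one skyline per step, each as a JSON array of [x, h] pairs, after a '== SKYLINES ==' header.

== SKYLINES ==
[[29,6],[38,0]]
[[29,6],[38,0],[41,19],[48,0]]
[[2,9],[19,0],[29,6],[38,0],[41,19],[48,0]]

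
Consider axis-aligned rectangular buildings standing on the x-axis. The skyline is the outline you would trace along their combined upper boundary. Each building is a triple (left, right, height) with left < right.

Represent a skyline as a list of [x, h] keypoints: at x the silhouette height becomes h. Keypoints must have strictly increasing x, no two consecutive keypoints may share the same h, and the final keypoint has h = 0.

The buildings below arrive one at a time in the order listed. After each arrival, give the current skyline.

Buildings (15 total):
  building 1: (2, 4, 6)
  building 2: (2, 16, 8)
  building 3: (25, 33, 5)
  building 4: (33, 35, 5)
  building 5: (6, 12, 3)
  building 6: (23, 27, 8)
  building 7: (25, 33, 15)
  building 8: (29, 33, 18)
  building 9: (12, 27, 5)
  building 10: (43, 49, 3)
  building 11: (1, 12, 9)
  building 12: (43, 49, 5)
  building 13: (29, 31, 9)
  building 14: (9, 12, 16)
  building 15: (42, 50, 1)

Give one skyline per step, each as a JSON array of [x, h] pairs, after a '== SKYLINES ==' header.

== SKYLINES ==
[[2,6],[4,0]]
[[2,8],[16,0]]
[[2,8],[16,0],[25,5],[33,0]]
[[2,8],[16,0],[25,5],[35,0]]
[[2,8],[16,0],[25,5],[35,0]]
[[2,8],[16,0],[23,8],[27,5],[35,0]]
[[2,8],[16,0],[23,8],[25,15],[33,5],[35,0]]
[[2,8],[16,0],[23,8],[25,15],[29,18],[33,5],[35,0]]
[[2,8],[16,5],[23,8],[25,15],[29,18],[33,5],[35,0]]
[[2,8],[16,5],[23,8],[25,15],[29,18],[33,5],[35,0],[43,3],[49,0]]
[[1,9],[12,8],[16,5],[23,8],[25,15],[29,18],[33,5],[35,0],[43,3],[49,0]]
[[1,9],[12,8],[16,5],[23,8],[25,15],[29,18],[33,5],[35,0],[43,5],[49,0]]
[[1,9],[12,8],[16,5],[23,8],[25,15],[29,18],[33,5],[35,0],[43,5],[49,0]]
[[1,9],[9,16],[12,8],[16,5],[23,8],[25,15],[29,18],[33,5],[35,0],[43,5],[49,0]]
[[1,9],[9,16],[12,8],[16,5],[23,8],[25,15],[29,18],[33,5],[35,0],[42,1],[43,5],[49,1],[50,0]]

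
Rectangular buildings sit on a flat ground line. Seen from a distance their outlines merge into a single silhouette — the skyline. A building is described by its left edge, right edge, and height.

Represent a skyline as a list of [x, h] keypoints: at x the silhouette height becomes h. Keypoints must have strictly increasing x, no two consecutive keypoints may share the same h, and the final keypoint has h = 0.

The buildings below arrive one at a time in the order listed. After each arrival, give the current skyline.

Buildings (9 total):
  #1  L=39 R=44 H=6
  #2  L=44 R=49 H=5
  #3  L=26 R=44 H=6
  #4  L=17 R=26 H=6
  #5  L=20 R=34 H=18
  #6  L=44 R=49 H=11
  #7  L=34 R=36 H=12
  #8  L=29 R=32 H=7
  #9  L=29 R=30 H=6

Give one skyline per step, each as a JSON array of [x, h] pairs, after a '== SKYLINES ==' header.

== SKYLINES ==
[[39,6],[44,0]]
[[39,6],[44,5],[49,0]]
[[26,6],[44,5],[49,0]]
[[17,6],[44,5],[49,0]]
[[17,6],[20,18],[34,6],[44,5],[49,0]]
[[17,6],[20,18],[34,6],[44,11],[49,0]]
[[17,6],[20,18],[34,12],[36,6],[44,11],[49,0]]
[[17,6],[20,18],[34,12],[36,6],[44,11],[49,0]]
[[17,6],[20,18],[34,12],[36,6],[44,11],[49,0]]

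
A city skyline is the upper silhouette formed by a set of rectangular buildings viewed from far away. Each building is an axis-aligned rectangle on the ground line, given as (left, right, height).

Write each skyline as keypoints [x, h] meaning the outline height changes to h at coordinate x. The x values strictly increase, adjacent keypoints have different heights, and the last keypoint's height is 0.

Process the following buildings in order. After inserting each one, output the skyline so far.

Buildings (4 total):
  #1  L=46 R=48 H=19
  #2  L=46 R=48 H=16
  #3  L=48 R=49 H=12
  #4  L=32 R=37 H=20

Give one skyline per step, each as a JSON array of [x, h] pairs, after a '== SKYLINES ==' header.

== SKYLINES ==
[[46,19],[48,0]]
[[46,19],[48,0]]
[[46,19],[48,12],[49,0]]
[[32,20],[37,0],[46,19],[48,12],[49,0]]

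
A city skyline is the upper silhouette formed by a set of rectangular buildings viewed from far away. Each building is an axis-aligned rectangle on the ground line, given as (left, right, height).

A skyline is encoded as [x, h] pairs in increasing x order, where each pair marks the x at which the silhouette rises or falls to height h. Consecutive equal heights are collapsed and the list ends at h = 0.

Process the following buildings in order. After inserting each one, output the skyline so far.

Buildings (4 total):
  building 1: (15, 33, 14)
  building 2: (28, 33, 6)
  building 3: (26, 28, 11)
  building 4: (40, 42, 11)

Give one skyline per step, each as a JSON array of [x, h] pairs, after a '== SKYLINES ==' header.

== SKYLINES ==
[[15,14],[33,0]]
[[15,14],[33,0]]
[[15,14],[33,0]]
[[15,14],[33,0],[40,11],[42,0]]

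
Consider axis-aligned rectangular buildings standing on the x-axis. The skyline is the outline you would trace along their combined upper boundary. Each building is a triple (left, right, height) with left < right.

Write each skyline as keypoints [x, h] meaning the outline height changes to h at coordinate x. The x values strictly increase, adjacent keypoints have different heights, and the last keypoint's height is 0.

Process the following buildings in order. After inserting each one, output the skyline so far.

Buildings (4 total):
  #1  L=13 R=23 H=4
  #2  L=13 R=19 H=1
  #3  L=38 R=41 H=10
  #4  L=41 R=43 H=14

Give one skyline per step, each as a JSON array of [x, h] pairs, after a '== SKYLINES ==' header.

== SKYLINES ==
[[13,4],[23,0]]
[[13,4],[23,0]]
[[13,4],[23,0],[38,10],[41,0]]
[[13,4],[23,0],[38,10],[41,14],[43,0]]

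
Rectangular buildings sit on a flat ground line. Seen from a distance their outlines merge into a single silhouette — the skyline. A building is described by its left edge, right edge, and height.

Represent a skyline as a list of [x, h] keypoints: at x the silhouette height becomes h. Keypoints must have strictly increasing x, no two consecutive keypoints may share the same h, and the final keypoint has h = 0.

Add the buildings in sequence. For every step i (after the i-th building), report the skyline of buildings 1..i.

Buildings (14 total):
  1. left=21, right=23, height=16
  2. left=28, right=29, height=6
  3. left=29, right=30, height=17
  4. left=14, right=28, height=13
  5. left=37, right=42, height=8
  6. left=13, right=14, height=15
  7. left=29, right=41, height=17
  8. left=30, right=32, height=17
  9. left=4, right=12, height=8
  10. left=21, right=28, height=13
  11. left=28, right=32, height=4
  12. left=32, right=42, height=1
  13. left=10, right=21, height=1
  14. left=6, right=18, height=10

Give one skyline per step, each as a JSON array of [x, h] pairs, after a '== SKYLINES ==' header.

== SKYLINES ==
[[21,16],[23,0]]
[[21,16],[23,0],[28,6],[29,0]]
[[21,16],[23,0],[28,6],[29,17],[30,0]]
[[14,13],[21,16],[23,13],[28,6],[29,17],[30,0]]
[[14,13],[21,16],[23,13],[28,6],[29,17],[30,0],[37,8],[42,0]]
[[13,15],[14,13],[21,16],[23,13],[28,6],[29,17],[30,0],[37,8],[42,0]]
[[13,15],[14,13],[21,16],[23,13],[28,6],[29,17],[41,8],[42,0]]
[[13,15],[14,13],[21,16],[23,13],[28,6],[29,17],[41,8],[42,0]]
[[4,8],[12,0],[13,15],[14,13],[21,16],[23,13],[28,6],[29,17],[41,8],[42,0]]
[[4,8],[12,0],[13,15],[14,13],[21,16],[23,13],[28,6],[29,17],[41,8],[42,0]]
[[4,8],[12,0],[13,15],[14,13],[21,16],[23,13],[28,6],[29,17],[41,8],[42,0]]
[[4,8],[12,0],[13,15],[14,13],[21,16],[23,13],[28,6],[29,17],[41,8],[42,0]]
[[4,8],[12,1],[13,15],[14,13],[21,16],[23,13],[28,6],[29,17],[41,8],[42,0]]
[[4,8],[6,10],[13,15],[14,13],[21,16],[23,13],[28,6],[29,17],[41,8],[42,0]]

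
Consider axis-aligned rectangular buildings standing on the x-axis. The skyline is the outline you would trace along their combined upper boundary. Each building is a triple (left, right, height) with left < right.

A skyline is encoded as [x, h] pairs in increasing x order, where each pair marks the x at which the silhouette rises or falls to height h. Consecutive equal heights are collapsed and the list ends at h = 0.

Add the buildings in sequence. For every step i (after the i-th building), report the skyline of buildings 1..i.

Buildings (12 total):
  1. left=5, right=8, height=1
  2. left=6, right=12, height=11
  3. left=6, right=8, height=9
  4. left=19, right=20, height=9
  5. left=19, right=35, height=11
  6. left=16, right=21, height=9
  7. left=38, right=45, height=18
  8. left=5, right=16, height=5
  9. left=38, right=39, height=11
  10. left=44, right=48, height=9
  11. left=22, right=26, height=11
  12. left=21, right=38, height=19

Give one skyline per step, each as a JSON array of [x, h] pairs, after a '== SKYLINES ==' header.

== SKYLINES ==
[[5,1],[8,0]]
[[5,1],[6,11],[12,0]]
[[5,1],[6,11],[12,0]]
[[5,1],[6,11],[12,0],[19,9],[20,0]]
[[5,1],[6,11],[12,0],[19,11],[35,0]]
[[5,1],[6,11],[12,0],[16,9],[19,11],[35,0]]
[[5,1],[6,11],[12,0],[16,9],[19,11],[35,0],[38,18],[45,0]]
[[5,5],[6,11],[12,5],[16,9],[19,11],[35,0],[38,18],[45,0]]
[[5,5],[6,11],[12,5],[16,9],[19,11],[35,0],[38,18],[45,0]]
[[5,5],[6,11],[12,5],[16,9],[19,11],[35,0],[38,18],[45,9],[48,0]]
[[5,5],[6,11],[12,5],[16,9],[19,11],[35,0],[38,18],[45,9],[48,0]]
[[5,5],[6,11],[12,5],[16,9],[19,11],[21,19],[38,18],[45,9],[48,0]]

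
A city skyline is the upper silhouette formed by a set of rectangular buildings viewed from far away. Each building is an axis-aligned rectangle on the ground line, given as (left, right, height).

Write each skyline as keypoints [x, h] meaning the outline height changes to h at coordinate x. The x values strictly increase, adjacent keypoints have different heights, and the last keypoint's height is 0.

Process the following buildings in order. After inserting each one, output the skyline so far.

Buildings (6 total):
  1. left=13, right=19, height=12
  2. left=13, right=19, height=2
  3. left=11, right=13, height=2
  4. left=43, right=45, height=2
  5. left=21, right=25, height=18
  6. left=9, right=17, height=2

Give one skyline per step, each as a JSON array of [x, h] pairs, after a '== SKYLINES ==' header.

== SKYLINES ==
[[13,12],[19,0]]
[[13,12],[19,0]]
[[11,2],[13,12],[19,0]]
[[11,2],[13,12],[19,0],[43,2],[45,0]]
[[11,2],[13,12],[19,0],[21,18],[25,0],[43,2],[45,0]]
[[9,2],[13,12],[19,0],[21,18],[25,0],[43,2],[45,0]]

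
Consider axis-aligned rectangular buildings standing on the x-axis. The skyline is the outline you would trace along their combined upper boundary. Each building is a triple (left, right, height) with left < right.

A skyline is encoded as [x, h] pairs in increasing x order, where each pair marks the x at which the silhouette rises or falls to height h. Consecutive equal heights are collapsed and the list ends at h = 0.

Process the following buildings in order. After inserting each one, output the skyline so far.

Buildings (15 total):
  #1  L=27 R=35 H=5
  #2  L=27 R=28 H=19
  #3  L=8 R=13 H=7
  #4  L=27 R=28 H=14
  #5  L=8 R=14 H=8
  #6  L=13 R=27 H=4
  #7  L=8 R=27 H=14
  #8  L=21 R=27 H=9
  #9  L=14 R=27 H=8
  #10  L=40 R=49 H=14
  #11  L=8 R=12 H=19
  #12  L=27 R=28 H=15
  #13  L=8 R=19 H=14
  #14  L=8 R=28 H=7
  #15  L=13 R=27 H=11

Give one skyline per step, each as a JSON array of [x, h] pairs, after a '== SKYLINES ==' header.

== SKYLINES ==
[[27,5],[35,0]]
[[27,19],[28,5],[35,0]]
[[8,7],[13,0],[27,19],[28,5],[35,0]]
[[8,7],[13,0],[27,19],[28,5],[35,0]]
[[8,8],[14,0],[27,19],[28,5],[35,0]]
[[8,8],[14,4],[27,19],[28,5],[35,0]]
[[8,14],[27,19],[28,5],[35,0]]
[[8,14],[27,19],[28,5],[35,0]]
[[8,14],[27,19],[28,5],[35,0]]
[[8,14],[27,19],[28,5],[35,0],[40,14],[49,0]]
[[8,19],[12,14],[27,19],[28,5],[35,0],[40,14],[49,0]]
[[8,19],[12,14],[27,19],[28,5],[35,0],[40,14],[49,0]]
[[8,19],[12,14],[27,19],[28,5],[35,0],[40,14],[49,0]]
[[8,19],[12,14],[27,19],[28,5],[35,0],[40,14],[49,0]]
[[8,19],[12,14],[27,19],[28,5],[35,0],[40,14],[49,0]]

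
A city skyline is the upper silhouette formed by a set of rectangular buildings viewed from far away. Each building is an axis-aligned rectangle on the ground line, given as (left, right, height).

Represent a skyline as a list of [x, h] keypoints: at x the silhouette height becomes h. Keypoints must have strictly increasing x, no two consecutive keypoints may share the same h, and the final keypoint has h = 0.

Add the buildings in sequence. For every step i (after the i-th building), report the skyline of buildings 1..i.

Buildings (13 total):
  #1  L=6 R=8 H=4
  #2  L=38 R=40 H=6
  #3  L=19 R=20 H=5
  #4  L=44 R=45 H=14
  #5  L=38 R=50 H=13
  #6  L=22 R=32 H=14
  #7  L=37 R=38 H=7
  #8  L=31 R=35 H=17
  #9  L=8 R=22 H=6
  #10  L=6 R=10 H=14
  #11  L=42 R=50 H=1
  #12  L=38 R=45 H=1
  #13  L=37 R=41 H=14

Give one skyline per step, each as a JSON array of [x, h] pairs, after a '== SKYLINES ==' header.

== SKYLINES ==
[[6,4],[8,0]]
[[6,4],[8,0],[38,6],[40,0]]
[[6,4],[8,0],[19,5],[20,0],[38,6],[40,0]]
[[6,4],[8,0],[19,5],[20,0],[38,6],[40,0],[44,14],[45,0]]
[[6,4],[8,0],[19,5],[20,0],[38,13],[44,14],[45,13],[50,0]]
[[6,4],[8,0],[19,5],[20,0],[22,14],[32,0],[38,13],[44,14],[45,13],[50,0]]
[[6,4],[8,0],[19,5],[20,0],[22,14],[32,0],[37,7],[38,13],[44,14],[45,13],[50,0]]
[[6,4],[8,0],[19,5],[20,0],[22,14],[31,17],[35,0],[37,7],[38,13],[44,14],[45,13],[50,0]]
[[6,4],[8,6],[22,14],[31,17],[35,0],[37,7],[38,13],[44,14],[45,13],[50,0]]
[[6,14],[10,6],[22,14],[31,17],[35,0],[37,7],[38,13],[44,14],[45,13],[50,0]]
[[6,14],[10,6],[22,14],[31,17],[35,0],[37,7],[38,13],[44,14],[45,13],[50,0]]
[[6,14],[10,6],[22,14],[31,17],[35,0],[37,7],[38,13],[44,14],[45,13],[50,0]]
[[6,14],[10,6],[22,14],[31,17],[35,0],[37,14],[41,13],[44,14],[45,13],[50,0]]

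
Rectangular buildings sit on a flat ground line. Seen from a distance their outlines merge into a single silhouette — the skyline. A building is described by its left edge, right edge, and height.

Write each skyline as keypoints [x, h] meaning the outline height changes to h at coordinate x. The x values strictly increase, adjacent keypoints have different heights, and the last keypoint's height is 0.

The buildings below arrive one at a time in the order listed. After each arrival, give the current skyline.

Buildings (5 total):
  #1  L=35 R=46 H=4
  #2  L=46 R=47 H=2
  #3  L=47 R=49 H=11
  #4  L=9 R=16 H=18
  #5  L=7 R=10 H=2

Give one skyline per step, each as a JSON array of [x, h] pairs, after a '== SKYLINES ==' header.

== SKYLINES ==
[[35,4],[46,0]]
[[35,4],[46,2],[47,0]]
[[35,4],[46,2],[47,11],[49,0]]
[[9,18],[16,0],[35,4],[46,2],[47,11],[49,0]]
[[7,2],[9,18],[16,0],[35,4],[46,2],[47,11],[49,0]]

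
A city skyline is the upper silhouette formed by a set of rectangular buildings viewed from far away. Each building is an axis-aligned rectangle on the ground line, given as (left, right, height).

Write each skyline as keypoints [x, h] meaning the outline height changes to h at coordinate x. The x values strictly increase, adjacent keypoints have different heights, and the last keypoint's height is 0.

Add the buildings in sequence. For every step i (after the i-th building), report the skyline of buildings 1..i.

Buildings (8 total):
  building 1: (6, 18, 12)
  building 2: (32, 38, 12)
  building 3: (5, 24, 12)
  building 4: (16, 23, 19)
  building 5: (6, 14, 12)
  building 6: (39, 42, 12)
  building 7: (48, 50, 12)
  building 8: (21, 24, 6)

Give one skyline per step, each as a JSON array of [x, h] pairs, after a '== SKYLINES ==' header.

== SKYLINES ==
[[6,12],[18,0]]
[[6,12],[18,0],[32,12],[38,0]]
[[5,12],[24,0],[32,12],[38,0]]
[[5,12],[16,19],[23,12],[24,0],[32,12],[38,0]]
[[5,12],[16,19],[23,12],[24,0],[32,12],[38,0]]
[[5,12],[16,19],[23,12],[24,0],[32,12],[38,0],[39,12],[42,0]]
[[5,12],[16,19],[23,12],[24,0],[32,12],[38,0],[39,12],[42,0],[48,12],[50,0]]
[[5,12],[16,19],[23,12],[24,0],[32,12],[38,0],[39,12],[42,0],[48,12],[50,0]]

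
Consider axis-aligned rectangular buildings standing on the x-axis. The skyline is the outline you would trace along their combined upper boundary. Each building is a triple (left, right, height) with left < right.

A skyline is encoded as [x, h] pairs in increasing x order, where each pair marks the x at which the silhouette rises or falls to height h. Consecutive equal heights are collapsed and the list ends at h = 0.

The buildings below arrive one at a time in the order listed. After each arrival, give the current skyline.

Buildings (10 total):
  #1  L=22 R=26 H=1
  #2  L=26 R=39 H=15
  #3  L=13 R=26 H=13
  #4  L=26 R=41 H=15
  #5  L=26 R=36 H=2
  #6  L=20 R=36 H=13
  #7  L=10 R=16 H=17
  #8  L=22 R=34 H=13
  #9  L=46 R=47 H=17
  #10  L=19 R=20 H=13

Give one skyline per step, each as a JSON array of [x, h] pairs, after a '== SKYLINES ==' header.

== SKYLINES ==
[[22,1],[26,0]]
[[22,1],[26,15],[39,0]]
[[13,13],[26,15],[39,0]]
[[13,13],[26,15],[41,0]]
[[13,13],[26,15],[41,0]]
[[13,13],[26,15],[41,0]]
[[10,17],[16,13],[26,15],[41,0]]
[[10,17],[16,13],[26,15],[41,0]]
[[10,17],[16,13],[26,15],[41,0],[46,17],[47,0]]
[[10,17],[16,13],[26,15],[41,0],[46,17],[47,0]]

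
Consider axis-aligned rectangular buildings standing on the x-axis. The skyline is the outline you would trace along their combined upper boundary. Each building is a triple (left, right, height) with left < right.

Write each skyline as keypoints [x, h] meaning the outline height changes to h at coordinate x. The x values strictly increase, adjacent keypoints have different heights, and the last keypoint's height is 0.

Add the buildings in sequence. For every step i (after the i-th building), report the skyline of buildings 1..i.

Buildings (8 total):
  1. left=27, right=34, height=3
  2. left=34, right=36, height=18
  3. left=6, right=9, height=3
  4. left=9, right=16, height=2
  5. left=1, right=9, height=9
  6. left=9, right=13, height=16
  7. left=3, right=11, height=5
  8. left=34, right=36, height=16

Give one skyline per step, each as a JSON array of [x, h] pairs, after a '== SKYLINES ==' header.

== SKYLINES ==
[[27,3],[34,0]]
[[27,3],[34,18],[36,0]]
[[6,3],[9,0],[27,3],[34,18],[36,0]]
[[6,3],[9,2],[16,0],[27,3],[34,18],[36,0]]
[[1,9],[9,2],[16,0],[27,3],[34,18],[36,0]]
[[1,9],[9,16],[13,2],[16,0],[27,3],[34,18],[36,0]]
[[1,9],[9,16],[13,2],[16,0],[27,3],[34,18],[36,0]]
[[1,9],[9,16],[13,2],[16,0],[27,3],[34,18],[36,0]]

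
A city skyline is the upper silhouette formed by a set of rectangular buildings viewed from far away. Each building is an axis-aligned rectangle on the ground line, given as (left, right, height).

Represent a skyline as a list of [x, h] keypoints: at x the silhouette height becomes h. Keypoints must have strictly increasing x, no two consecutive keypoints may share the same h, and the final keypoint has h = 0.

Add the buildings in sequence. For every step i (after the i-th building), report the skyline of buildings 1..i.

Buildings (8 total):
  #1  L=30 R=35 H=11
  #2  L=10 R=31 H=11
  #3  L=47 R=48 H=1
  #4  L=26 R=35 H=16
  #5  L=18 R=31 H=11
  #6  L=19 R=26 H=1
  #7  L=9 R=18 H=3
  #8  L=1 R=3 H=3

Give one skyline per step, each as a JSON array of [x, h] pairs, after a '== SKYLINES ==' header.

== SKYLINES ==
[[30,11],[35,0]]
[[10,11],[35,0]]
[[10,11],[35,0],[47,1],[48,0]]
[[10,11],[26,16],[35,0],[47,1],[48,0]]
[[10,11],[26,16],[35,0],[47,1],[48,0]]
[[10,11],[26,16],[35,0],[47,1],[48,0]]
[[9,3],[10,11],[26,16],[35,0],[47,1],[48,0]]
[[1,3],[3,0],[9,3],[10,11],[26,16],[35,0],[47,1],[48,0]]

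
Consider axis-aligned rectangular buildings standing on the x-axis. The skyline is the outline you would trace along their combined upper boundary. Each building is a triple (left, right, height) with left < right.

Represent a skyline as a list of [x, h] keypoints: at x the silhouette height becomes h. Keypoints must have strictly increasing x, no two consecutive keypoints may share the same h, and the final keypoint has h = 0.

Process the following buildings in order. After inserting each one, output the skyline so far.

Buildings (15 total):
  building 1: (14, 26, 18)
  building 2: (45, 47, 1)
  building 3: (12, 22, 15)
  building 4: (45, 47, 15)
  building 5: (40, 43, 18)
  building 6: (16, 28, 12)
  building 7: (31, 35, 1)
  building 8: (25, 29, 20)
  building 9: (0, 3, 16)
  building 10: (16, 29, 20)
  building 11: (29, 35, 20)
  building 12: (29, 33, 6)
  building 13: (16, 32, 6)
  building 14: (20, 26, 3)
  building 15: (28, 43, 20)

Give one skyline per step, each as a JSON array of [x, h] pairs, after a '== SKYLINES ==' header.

== SKYLINES ==
[[14,18],[26,0]]
[[14,18],[26,0],[45,1],[47,0]]
[[12,15],[14,18],[26,0],[45,1],[47,0]]
[[12,15],[14,18],[26,0],[45,15],[47,0]]
[[12,15],[14,18],[26,0],[40,18],[43,0],[45,15],[47,0]]
[[12,15],[14,18],[26,12],[28,0],[40,18],[43,0],[45,15],[47,0]]
[[12,15],[14,18],[26,12],[28,0],[31,1],[35,0],[40,18],[43,0],[45,15],[47,0]]
[[12,15],[14,18],[25,20],[29,0],[31,1],[35,0],[40,18],[43,0],[45,15],[47,0]]
[[0,16],[3,0],[12,15],[14,18],[25,20],[29,0],[31,1],[35,0],[40,18],[43,0],[45,15],[47,0]]
[[0,16],[3,0],[12,15],[14,18],[16,20],[29,0],[31,1],[35,0],[40,18],[43,0],[45,15],[47,0]]
[[0,16],[3,0],[12,15],[14,18],[16,20],[35,0],[40,18],[43,0],[45,15],[47,0]]
[[0,16],[3,0],[12,15],[14,18],[16,20],[35,0],[40,18],[43,0],[45,15],[47,0]]
[[0,16],[3,0],[12,15],[14,18],[16,20],[35,0],[40,18],[43,0],[45,15],[47,0]]
[[0,16],[3,0],[12,15],[14,18],[16,20],[35,0],[40,18],[43,0],[45,15],[47,0]]
[[0,16],[3,0],[12,15],[14,18],[16,20],[43,0],[45,15],[47,0]]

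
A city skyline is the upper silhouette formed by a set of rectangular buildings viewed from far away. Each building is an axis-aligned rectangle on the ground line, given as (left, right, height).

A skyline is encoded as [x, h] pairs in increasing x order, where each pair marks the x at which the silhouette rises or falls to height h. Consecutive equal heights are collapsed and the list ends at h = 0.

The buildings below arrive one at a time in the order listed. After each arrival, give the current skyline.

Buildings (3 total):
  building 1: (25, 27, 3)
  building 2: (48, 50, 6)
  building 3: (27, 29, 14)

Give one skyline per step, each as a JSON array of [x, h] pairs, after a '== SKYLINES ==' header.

== SKYLINES ==
[[25,3],[27,0]]
[[25,3],[27,0],[48,6],[50,0]]
[[25,3],[27,14],[29,0],[48,6],[50,0]]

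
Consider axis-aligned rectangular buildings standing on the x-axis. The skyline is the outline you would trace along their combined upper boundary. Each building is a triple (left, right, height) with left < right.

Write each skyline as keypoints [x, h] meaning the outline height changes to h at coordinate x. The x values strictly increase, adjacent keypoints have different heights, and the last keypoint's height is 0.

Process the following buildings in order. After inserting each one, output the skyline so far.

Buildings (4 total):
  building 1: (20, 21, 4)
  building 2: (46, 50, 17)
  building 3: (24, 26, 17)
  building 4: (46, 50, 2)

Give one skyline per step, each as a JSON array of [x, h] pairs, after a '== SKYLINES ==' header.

== SKYLINES ==
[[20,4],[21,0]]
[[20,4],[21,0],[46,17],[50,0]]
[[20,4],[21,0],[24,17],[26,0],[46,17],[50,0]]
[[20,4],[21,0],[24,17],[26,0],[46,17],[50,0]]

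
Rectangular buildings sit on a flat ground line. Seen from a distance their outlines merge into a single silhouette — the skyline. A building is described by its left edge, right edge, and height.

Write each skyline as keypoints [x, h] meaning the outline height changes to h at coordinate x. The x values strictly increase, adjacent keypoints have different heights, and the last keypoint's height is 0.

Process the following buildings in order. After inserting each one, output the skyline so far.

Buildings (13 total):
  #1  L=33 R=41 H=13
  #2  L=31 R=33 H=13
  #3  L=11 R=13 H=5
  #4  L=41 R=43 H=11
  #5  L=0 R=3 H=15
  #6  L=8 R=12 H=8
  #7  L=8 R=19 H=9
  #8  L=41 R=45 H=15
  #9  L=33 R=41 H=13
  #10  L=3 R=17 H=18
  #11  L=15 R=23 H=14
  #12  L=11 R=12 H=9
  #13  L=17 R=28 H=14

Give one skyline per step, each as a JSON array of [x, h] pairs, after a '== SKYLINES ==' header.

== SKYLINES ==
[[33,13],[41,0]]
[[31,13],[41,0]]
[[11,5],[13,0],[31,13],[41,0]]
[[11,5],[13,0],[31,13],[41,11],[43,0]]
[[0,15],[3,0],[11,5],[13,0],[31,13],[41,11],[43,0]]
[[0,15],[3,0],[8,8],[12,5],[13,0],[31,13],[41,11],[43,0]]
[[0,15],[3,0],[8,9],[19,0],[31,13],[41,11],[43,0]]
[[0,15],[3,0],[8,9],[19,0],[31,13],[41,15],[45,0]]
[[0,15],[3,0],[8,9],[19,0],[31,13],[41,15],[45,0]]
[[0,15],[3,18],[17,9],[19,0],[31,13],[41,15],[45,0]]
[[0,15],[3,18],[17,14],[23,0],[31,13],[41,15],[45,0]]
[[0,15],[3,18],[17,14],[23,0],[31,13],[41,15],[45,0]]
[[0,15],[3,18],[17,14],[28,0],[31,13],[41,15],[45,0]]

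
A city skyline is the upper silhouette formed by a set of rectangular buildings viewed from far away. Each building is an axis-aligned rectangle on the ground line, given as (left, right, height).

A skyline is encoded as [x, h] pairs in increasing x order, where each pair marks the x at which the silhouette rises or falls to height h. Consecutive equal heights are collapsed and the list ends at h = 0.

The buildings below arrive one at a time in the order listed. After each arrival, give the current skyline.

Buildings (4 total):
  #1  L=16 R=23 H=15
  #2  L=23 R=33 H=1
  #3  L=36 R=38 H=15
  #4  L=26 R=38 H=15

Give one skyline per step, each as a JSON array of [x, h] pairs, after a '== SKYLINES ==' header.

== SKYLINES ==
[[16,15],[23,0]]
[[16,15],[23,1],[33,0]]
[[16,15],[23,1],[33,0],[36,15],[38,0]]
[[16,15],[23,1],[26,15],[38,0]]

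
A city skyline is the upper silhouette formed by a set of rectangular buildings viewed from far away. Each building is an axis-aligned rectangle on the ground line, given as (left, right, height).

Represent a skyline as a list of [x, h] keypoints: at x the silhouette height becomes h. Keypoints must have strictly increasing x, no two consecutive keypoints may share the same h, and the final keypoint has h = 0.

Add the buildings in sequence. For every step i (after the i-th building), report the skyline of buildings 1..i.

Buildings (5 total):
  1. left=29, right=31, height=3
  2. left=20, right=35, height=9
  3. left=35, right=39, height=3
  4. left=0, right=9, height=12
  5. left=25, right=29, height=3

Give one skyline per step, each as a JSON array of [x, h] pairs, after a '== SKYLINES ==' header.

== SKYLINES ==
[[29,3],[31,0]]
[[20,9],[35,0]]
[[20,9],[35,3],[39,0]]
[[0,12],[9,0],[20,9],[35,3],[39,0]]
[[0,12],[9,0],[20,9],[35,3],[39,0]]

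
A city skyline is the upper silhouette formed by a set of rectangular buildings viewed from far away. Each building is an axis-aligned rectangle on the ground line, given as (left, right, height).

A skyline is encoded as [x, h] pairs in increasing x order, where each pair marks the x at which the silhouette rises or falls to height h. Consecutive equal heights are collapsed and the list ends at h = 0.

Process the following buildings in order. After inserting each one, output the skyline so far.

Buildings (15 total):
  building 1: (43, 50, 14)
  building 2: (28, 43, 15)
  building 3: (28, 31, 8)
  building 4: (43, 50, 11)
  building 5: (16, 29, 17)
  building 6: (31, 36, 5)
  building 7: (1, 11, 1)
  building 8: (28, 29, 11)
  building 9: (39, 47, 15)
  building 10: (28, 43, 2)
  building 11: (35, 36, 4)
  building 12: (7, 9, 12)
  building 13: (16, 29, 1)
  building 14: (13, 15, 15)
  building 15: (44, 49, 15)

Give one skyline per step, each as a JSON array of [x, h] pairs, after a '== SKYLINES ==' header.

== SKYLINES ==
[[43,14],[50,0]]
[[28,15],[43,14],[50,0]]
[[28,15],[43,14],[50,0]]
[[28,15],[43,14],[50,0]]
[[16,17],[29,15],[43,14],[50,0]]
[[16,17],[29,15],[43,14],[50,0]]
[[1,1],[11,0],[16,17],[29,15],[43,14],[50,0]]
[[1,1],[11,0],[16,17],[29,15],[43,14],[50,0]]
[[1,1],[11,0],[16,17],[29,15],[47,14],[50,0]]
[[1,1],[11,0],[16,17],[29,15],[47,14],[50,0]]
[[1,1],[11,0],[16,17],[29,15],[47,14],[50,0]]
[[1,1],[7,12],[9,1],[11,0],[16,17],[29,15],[47,14],[50,0]]
[[1,1],[7,12],[9,1],[11,0],[16,17],[29,15],[47,14],[50,0]]
[[1,1],[7,12],[9,1],[11,0],[13,15],[15,0],[16,17],[29,15],[47,14],[50,0]]
[[1,1],[7,12],[9,1],[11,0],[13,15],[15,0],[16,17],[29,15],[49,14],[50,0]]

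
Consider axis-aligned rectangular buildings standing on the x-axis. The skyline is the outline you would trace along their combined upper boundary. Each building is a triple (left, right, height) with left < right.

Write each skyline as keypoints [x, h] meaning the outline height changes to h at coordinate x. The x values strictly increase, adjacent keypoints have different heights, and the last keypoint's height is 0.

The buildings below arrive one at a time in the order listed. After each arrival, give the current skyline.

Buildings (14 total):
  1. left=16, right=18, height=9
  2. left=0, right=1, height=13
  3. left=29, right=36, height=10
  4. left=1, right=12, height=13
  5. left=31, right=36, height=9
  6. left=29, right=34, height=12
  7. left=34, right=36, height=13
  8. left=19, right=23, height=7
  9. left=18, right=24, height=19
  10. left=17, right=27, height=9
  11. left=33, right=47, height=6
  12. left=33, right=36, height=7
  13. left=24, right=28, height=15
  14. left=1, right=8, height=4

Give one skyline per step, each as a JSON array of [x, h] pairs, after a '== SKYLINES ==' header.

== SKYLINES ==
[[16,9],[18,0]]
[[0,13],[1,0],[16,9],[18,0]]
[[0,13],[1,0],[16,9],[18,0],[29,10],[36,0]]
[[0,13],[12,0],[16,9],[18,0],[29,10],[36,0]]
[[0,13],[12,0],[16,9],[18,0],[29,10],[36,0]]
[[0,13],[12,0],[16,9],[18,0],[29,12],[34,10],[36,0]]
[[0,13],[12,0],[16,9],[18,0],[29,12],[34,13],[36,0]]
[[0,13],[12,0],[16,9],[18,0],[19,7],[23,0],[29,12],[34,13],[36,0]]
[[0,13],[12,0],[16,9],[18,19],[24,0],[29,12],[34,13],[36,0]]
[[0,13],[12,0],[16,9],[18,19],[24,9],[27,0],[29,12],[34,13],[36,0]]
[[0,13],[12,0],[16,9],[18,19],[24,9],[27,0],[29,12],[34,13],[36,6],[47,0]]
[[0,13],[12,0],[16,9],[18,19],[24,9],[27,0],[29,12],[34,13],[36,6],[47,0]]
[[0,13],[12,0],[16,9],[18,19],[24,15],[28,0],[29,12],[34,13],[36,6],[47,0]]
[[0,13],[12,0],[16,9],[18,19],[24,15],[28,0],[29,12],[34,13],[36,6],[47,0]]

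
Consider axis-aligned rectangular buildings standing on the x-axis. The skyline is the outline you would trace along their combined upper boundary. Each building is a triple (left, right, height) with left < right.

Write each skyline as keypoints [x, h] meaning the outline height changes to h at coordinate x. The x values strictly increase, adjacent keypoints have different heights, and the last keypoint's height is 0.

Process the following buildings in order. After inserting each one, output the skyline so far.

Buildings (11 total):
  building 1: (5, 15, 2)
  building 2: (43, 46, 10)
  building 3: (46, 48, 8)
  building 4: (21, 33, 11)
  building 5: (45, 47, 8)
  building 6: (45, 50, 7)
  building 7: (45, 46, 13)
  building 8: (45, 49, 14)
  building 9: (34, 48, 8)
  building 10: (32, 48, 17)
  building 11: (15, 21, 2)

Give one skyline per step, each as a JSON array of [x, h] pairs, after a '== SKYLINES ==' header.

== SKYLINES ==
[[5,2],[15,0]]
[[5,2],[15,0],[43,10],[46,0]]
[[5,2],[15,0],[43,10],[46,8],[48,0]]
[[5,2],[15,0],[21,11],[33,0],[43,10],[46,8],[48,0]]
[[5,2],[15,0],[21,11],[33,0],[43,10],[46,8],[48,0]]
[[5,2],[15,0],[21,11],[33,0],[43,10],[46,8],[48,7],[50,0]]
[[5,2],[15,0],[21,11],[33,0],[43,10],[45,13],[46,8],[48,7],[50,0]]
[[5,2],[15,0],[21,11],[33,0],[43,10],[45,14],[49,7],[50,0]]
[[5,2],[15,0],[21,11],[33,0],[34,8],[43,10],[45,14],[49,7],[50,0]]
[[5,2],[15,0],[21,11],[32,17],[48,14],[49,7],[50,0]]
[[5,2],[21,11],[32,17],[48,14],[49,7],[50,0]]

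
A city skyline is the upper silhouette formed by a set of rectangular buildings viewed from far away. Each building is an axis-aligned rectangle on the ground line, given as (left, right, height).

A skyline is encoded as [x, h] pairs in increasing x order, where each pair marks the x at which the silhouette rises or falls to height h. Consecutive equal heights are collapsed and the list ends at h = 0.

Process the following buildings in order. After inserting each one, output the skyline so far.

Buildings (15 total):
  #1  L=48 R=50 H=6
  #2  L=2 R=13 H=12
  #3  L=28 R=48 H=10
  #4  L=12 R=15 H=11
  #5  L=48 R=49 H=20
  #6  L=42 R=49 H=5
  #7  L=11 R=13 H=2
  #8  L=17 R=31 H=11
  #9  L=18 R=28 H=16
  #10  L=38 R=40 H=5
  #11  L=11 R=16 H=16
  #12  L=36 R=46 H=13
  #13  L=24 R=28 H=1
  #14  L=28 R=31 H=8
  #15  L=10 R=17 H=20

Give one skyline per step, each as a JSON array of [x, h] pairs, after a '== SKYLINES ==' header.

== SKYLINES ==
[[48,6],[50,0]]
[[2,12],[13,0],[48,6],[50,0]]
[[2,12],[13,0],[28,10],[48,6],[50,0]]
[[2,12],[13,11],[15,0],[28,10],[48,6],[50,0]]
[[2,12],[13,11],[15,0],[28,10],[48,20],[49,6],[50,0]]
[[2,12],[13,11],[15,0],[28,10],[48,20],[49,6],[50,0]]
[[2,12],[13,11],[15,0],[28,10],[48,20],[49,6],[50,0]]
[[2,12],[13,11],[15,0],[17,11],[31,10],[48,20],[49,6],[50,0]]
[[2,12],[13,11],[15,0],[17,11],[18,16],[28,11],[31,10],[48,20],[49,6],[50,0]]
[[2,12],[13,11],[15,0],[17,11],[18,16],[28,11],[31,10],[48,20],[49,6],[50,0]]
[[2,12],[11,16],[16,0],[17,11],[18,16],[28,11],[31,10],[48,20],[49,6],[50,0]]
[[2,12],[11,16],[16,0],[17,11],[18,16],[28,11],[31,10],[36,13],[46,10],[48,20],[49,6],[50,0]]
[[2,12],[11,16],[16,0],[17,11],[18,16],[28,11],[31,10],[36,13],[46,10],[48,20],[49,6],[50,0]]
[[2,12],[11,16],[16,0],[17,11],[18,16],[28,11],[31,10],[36,13],[46,10],[48,20],[49,6],[50,0]]
[[2,12],[10,20],[17,11],[18,16],[28,11],[31,10],[36,13],[46,10],[48,20],[49,6],[50,0]]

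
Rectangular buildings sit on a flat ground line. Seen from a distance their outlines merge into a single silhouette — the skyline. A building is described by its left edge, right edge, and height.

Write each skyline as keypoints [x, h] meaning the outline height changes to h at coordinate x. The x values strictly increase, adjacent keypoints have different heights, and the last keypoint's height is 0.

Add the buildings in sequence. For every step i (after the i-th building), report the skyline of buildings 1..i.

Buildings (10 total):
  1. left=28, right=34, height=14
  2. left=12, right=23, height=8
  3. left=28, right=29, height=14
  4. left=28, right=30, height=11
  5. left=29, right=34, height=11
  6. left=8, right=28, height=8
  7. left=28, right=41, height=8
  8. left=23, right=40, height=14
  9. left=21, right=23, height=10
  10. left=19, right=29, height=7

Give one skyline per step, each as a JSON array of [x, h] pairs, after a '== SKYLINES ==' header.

== SKYLINES ==
[[28,14],[34,0]]
[[12,8],[23,0],[28,14],[34,0]]
[[12,8],[23,0],[28,14],[34,0]]
[[12,8],[23,0],[28,14],[34,0]]
[[12,8],[23,0],[28,14],[34,0]]
[[8,8],[28,14],[34,0]]
[[8,8],[28,14],[34,8],[41,0]]
[[8,8],[23,14],[40,8],[41,0]]
[[8,8],[21,10],[23,14],[40,8],[41,0]]
[[8,8],[21,10],[23,14],[40,8],[41,0]]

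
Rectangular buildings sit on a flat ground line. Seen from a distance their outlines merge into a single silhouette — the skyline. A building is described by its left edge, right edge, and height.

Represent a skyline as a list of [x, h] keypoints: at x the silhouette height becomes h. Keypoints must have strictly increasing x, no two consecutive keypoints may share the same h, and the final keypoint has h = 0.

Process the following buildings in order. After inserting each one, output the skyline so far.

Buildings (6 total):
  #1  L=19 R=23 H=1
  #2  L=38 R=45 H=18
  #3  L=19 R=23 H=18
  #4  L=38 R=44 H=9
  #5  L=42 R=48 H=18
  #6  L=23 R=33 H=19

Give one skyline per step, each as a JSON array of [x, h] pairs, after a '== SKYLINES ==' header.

== SKYLINES ==
[[19,1],[23,0]]
[[19,1],[23,0],[38,18],[45,0]]
[[19,18],[23,0],[38,18],[45,0]]
[[19,18],[23,0],[38,18],[45,0]]
[[19,18],[23,0],[38,18],[48,0]]
[[19,18],[23,19],[33,0],[38,18],[48,0]]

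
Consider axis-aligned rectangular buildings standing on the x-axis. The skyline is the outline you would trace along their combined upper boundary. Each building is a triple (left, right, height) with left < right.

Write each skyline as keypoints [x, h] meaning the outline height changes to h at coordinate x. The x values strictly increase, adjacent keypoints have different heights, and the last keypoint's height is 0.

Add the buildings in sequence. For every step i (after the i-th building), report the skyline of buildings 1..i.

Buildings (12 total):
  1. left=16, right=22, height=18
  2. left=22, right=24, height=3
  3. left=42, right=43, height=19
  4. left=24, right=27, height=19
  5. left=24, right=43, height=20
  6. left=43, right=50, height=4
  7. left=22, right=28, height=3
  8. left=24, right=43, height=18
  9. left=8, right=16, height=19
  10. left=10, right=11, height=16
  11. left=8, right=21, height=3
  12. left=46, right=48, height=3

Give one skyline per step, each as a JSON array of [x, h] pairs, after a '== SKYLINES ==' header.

== SKYLINES ==
[[16,18],[22,0]]
[[16,18],[22,3],[24,0]]
[[16,18],[22,3],[24,0],[42,19],[43,0]]
[[16,18],[22,3],[24,19],[27,0],[42,19],[43,0]]
[[16,18],[22,3],[24,20],[43,0]]
[[16,18],[22,3],[24,20],[43,4],[50,0]]
[[16,18],[22,3],[24,20],[43,4],[50,0]]
[[16,18],[22,3],[24,20],[43,4],[50,0]]
[[8,19],[16,18],[22,3],[24,20],[43,4],[50,0]]
[[8,19],[16,18],[22,3],[24,20],[43,4],[50,0]]
[[8,19],[16,18],[22,3],[24,20],[43,4],[50,0]]
[[8,19],[16,18],[22,3],[24,20],[43,4],[50,0]]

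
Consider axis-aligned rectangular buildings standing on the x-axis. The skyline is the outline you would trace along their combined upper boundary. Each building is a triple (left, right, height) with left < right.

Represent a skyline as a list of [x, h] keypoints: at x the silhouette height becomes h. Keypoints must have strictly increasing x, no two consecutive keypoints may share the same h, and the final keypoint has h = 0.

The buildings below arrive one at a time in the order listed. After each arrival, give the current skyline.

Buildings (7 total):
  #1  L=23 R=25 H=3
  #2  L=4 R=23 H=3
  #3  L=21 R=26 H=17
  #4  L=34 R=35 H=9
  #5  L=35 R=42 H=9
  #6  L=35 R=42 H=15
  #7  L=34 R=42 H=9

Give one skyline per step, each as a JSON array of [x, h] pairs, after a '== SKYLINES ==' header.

== SKYLINES ==
[[23,3],[25,0]]
[[4,3],[25,0]]
[[4,3],[21,17],[26,0]]
[[4,3],[21,17],[26,0],[34,9],[35,0]]
[[4,3],[21,17],[26,0],[34,9],[42,0]]
[[4,3],[21,17],[26,0],[34,9],[35,15],[42,0]]
[[4,3],[21,17],[26,0],[34,9],[35,15],[42,0]]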